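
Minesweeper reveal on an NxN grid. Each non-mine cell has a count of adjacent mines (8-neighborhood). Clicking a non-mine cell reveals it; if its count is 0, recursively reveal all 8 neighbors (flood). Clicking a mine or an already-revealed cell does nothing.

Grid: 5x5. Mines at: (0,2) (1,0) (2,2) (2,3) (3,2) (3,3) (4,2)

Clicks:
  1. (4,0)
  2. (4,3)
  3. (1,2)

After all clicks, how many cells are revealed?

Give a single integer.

Answer: 8

Derivation:
Click 1 (4,0) count=0: revealed 6 new [(2,0) (2,1) (3,0) (3,1) (4,0) (4,1)] -> total=6
Click 2 (4,3) count=3: revealed 1 new [(4,3)] -> total=7
Click 3 (1,2) count=3: revealed 1 new [(1,2)] -> total=8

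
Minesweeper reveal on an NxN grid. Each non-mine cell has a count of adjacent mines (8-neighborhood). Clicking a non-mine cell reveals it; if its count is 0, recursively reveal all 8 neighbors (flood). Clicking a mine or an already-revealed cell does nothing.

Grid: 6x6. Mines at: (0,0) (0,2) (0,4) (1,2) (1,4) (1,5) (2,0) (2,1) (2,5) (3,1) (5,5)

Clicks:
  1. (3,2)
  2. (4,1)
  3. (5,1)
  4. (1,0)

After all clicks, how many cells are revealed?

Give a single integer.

Click 1 (3,2) count=2: revealed 1 new [(3,2)] -> total=1
Click 2 (4,1) count=1: revealed 1 new [(4,1)] -> total=2
Click 3 (5,1) count=0: revealed 14 new [(2,2) (2,3) (2,4) (3,3) (3,4) (4,0) (4,2) (4,3) (4,4) (5,0) (5,1) (5,2) (5,3) (5,4)] -> total=16
Click 4 (1,0) count=3: revealed 1 new [(1,0)] -> total=17

Answer: 17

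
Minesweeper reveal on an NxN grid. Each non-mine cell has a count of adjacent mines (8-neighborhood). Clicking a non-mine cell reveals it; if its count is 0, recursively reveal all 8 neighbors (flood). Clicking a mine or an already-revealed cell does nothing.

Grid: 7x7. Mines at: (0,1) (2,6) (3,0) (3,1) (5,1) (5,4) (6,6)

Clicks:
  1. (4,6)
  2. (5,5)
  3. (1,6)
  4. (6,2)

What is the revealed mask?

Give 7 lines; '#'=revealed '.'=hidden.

Click 1 (4,6) count=0: revealed 6 new [(3,5) (3,6) (4,5) (4,6) (5,5) (5,6)] -> total=6
Click 2 (5,5) count=2: revealed 0 new [(none)] -> total=6
Click 3 (1,6) count=1: revealed 1 new [(1,6)] -> total=7
Click 4 (6,2) count=1: revealed 1 new [(6,2)] -> total=8

Answer: .......
......#
.......
.....##
.....##
.....##
..#....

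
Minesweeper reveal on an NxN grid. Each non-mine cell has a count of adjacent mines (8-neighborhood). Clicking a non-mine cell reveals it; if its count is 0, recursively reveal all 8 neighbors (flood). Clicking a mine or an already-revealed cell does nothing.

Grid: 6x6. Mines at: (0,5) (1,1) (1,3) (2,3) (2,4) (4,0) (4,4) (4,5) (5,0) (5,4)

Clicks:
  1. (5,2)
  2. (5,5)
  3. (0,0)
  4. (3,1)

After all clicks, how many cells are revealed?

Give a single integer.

Answer: 11

Derivation:
Click 1 (5,2) count=0: revealed 9 new [(3,1) (3,2) (3,3) (4,1) (4,2) (4,3) (5,1) (5,2) (5,3)] -> total=9
Click 2 (5,5) count=3: revealed 1 new [(5,5)] -> total=10
Click 3 (0,0) count=1: revealed 1 new [(0,0)] -> total=11
Click 4 (3,1) count=1: revealed 0 new [(none)] -> total=11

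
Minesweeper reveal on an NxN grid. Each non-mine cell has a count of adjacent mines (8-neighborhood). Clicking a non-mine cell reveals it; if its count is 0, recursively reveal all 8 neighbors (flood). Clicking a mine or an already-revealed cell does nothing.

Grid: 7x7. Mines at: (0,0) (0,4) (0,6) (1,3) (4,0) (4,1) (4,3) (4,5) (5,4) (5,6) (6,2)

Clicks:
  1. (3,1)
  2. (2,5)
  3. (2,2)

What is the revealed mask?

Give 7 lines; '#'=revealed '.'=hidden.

Answer: .......
....###
..#.###
.#..###
.......
.......
.......

Derivation:
Click 1 (3,1) count=2: revealed 1 new [(3,1)] -> total=1
Click 2 (2,5) count=0: revealed 9 new [(1,4) (1,5) (1,6) (2,4) (2,5) (2,6) (3,4) (3,5) (3,6)] -> total=10
Click 3 (2,2) count=1: revealed 1 new [(2,2)] -> total=11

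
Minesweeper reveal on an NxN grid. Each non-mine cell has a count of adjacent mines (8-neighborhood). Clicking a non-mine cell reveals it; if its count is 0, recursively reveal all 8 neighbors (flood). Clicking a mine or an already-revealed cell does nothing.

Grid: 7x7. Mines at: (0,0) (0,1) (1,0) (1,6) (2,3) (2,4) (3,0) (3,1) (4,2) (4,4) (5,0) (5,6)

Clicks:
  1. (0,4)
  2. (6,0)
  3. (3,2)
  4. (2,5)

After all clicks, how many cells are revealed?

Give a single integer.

Click 1 (0,4) count=0: revealed 8 new [(0,2) (0,3) (0,4) (0,5) (1,2) (1,3) (1,4) (1,5)] -> total=8
Click 2 (6,0) count=1: revealed 1 new [(6,0)] -> total=9
Click 3 (3,2) count=3: revealed 1 new [(3,2)] -> total=10
Click 4 (2,5) count=2: revealed 1 new [(2,5)] -> total=11

Answer: 11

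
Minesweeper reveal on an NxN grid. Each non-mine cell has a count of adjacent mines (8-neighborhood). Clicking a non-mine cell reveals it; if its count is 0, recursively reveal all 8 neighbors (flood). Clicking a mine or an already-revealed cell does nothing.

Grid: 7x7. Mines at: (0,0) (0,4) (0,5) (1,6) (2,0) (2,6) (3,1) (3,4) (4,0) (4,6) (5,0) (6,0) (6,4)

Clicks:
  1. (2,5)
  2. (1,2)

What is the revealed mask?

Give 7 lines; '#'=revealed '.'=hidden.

Answer: .###...
.###...
.###.#.
.......
.......
.......
.......

Derivation:
Click 1 (2,5) count=3: revealed 1 new [(2,5)] -> total=1
Click 2 (1,2) count=0: revealed 9 new [(0,1) (0,2) (0,3) (1,1) (1,2) (1,3) (2,1) (2,2) (2,3)] -> total=10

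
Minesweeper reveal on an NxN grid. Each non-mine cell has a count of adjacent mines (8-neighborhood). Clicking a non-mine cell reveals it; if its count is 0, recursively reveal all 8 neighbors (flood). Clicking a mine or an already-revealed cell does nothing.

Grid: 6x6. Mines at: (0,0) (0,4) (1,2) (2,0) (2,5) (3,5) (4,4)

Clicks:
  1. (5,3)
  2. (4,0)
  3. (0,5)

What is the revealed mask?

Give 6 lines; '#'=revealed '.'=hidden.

Answer: .....#
......
.###..
####..
####..
####..

Derivation:
Click 1 (5,3) count=1: revealed 1 new [(5,3)] -> total=1
Click 2 (4,0) count=0: revealed 14 new [(2,1) (2,2) (2,3) (3,0) (3,1) (3,2) (3,3) (4,0) (4,1) (4,2) (4,3) (5,0) (5,1) (5,2)] -> total=15
Click 3 (0,5) count=1: revealed 1 new [(0,5)] -> total=16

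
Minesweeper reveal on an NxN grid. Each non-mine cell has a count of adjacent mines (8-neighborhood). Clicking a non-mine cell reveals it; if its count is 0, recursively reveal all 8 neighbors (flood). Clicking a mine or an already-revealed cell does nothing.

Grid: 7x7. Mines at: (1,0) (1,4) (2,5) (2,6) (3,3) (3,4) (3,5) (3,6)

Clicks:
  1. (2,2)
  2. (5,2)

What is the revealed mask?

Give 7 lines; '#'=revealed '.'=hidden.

Click 1 (2,2) count=1: revealed 1 new [(2,2)] -> total=1
Click 2 (5,2) count=0: revealed 26 new [(2,0) (2,1) (3,0) (3,1) (3,2) (4,0) (4,1) (4,2) (4,3) (4,4) (4,5) (4,6) (5,0) (5,1) (5,2) (5,3) (5,4) (5,5) (5,6) (6,0) (6,1) (6,2) (6,3) (6,4) (6,5) (6,6)] -> total=27

Answer: .......
.......
###....
###....
#######
#######
#######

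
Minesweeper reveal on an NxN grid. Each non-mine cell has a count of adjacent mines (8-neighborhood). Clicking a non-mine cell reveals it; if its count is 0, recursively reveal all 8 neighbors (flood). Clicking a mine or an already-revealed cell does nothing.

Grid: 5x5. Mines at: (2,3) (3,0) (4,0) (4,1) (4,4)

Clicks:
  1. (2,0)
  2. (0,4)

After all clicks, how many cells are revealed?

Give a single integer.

Click 1 (2,0) count=1: revealed 1 new [(2,0)] -> total=1
Click 2 (0,4) count=0: revealed 12 new [(0,0) (0,1) (0,2) (0,3) (0,4) (1,0) (1,1) (1,2) (1,3) (1,4) (2,1) (2,2)] -> total=13

Answer: 13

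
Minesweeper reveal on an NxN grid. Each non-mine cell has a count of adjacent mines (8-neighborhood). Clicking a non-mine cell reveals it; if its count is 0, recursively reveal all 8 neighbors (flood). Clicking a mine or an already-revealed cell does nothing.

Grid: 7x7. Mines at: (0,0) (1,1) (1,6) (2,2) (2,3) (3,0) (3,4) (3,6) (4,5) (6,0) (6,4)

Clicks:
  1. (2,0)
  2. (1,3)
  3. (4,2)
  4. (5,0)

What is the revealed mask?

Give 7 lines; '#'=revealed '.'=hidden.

Click 1 (2,0) count=2: revealed 1 new [(2,0)] -> total=1
Click 2 (1,3) count=2: revealed 1 new [(1,3)] -> total=2
Click 3 (4,2) count=0: revealed 12 new [(3,1) (3,2) (3,3) (4,1) (4,2) (4,3) (5,1) (5,2) (5,3) (6,1) (6,2) (6,3)] -> total=14
Click 4 (5,0) count=1: revealed 1 new [(5,0)] -> total=15

Answer: .......
...#...
#......
.###...
.###...
####...
.###...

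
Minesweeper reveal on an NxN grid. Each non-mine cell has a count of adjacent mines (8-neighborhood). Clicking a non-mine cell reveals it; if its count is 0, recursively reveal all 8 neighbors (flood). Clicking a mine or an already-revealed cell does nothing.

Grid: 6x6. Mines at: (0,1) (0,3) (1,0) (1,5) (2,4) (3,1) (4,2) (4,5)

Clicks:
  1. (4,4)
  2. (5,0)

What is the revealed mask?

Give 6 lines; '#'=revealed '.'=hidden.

Answer: ......
......
......
......
##..#.
##....

Derivation:
Click 1 (4,4) count=1: revealed 1 new [(4,4)] -> total=1
Click 2 (5,0) count=0: revealed 4 new [(4,0) (4,1) (5,0) (5,1)] -> total=5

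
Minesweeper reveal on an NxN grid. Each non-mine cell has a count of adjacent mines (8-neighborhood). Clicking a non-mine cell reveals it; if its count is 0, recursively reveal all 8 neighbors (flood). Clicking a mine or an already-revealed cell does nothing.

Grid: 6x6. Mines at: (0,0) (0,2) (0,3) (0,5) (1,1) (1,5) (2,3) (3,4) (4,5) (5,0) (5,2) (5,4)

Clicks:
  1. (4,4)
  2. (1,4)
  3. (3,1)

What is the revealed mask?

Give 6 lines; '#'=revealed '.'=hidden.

Answer: ......
....#.
###...
###...
###.#.
......

Derivation:
Click 1 (4,4) count=3: revealed 1 new [(4,4)] -> total=1
Click 2 (1,4) count=4: revealed 1 new [(1,4)] -> total=2
Click 3 (3,1) count=0: revealed 9 new [(2,0) (2,1) (2,2) (3,0) (3,1) (3,2) (4,0) (4,1) (4,2)] -> total=11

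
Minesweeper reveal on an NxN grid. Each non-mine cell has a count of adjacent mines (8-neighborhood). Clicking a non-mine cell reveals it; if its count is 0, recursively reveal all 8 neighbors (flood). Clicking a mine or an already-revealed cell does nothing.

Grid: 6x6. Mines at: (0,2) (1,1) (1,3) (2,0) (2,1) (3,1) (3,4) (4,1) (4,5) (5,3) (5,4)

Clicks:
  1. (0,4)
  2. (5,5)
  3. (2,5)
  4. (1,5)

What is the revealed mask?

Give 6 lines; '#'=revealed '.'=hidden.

Click 1 (0,4) count=1: revealed 1 new [(0,4)] -> total=1
Click 2 (5,5) count=2: revealed 1 new [(5,5)] -> total=2
Click 3 (2,5) count=1: revealed 1 new [(2,5)] -> total=3
Click 4 (1,5) count=0: revealed 4 new [(0,5) (1,4) (1,5) (2,4)] -> total=7

Answer: ....##
....##
....##
......
......
.....#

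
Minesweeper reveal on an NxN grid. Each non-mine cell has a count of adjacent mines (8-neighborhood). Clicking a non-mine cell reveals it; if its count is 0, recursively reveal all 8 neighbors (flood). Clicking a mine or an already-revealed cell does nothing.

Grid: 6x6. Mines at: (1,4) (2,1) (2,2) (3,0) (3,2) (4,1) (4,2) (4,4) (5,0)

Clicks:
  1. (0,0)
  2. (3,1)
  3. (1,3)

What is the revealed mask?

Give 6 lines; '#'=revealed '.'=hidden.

Click 1 (0,0) count=0: revealed 8 new [(0,0) (0,1) (0,2) (0,3) (1,0) (1,1) (1,2) (1,3)] -> total=8
Click 2 (3,1) count=6: revealed 1 new [(3,1)] -> total=9
Click 3 (1,3) count=2: revealed 0 new [(none)] -> total=9

Answer: ####..
####..
......
.#....
......
......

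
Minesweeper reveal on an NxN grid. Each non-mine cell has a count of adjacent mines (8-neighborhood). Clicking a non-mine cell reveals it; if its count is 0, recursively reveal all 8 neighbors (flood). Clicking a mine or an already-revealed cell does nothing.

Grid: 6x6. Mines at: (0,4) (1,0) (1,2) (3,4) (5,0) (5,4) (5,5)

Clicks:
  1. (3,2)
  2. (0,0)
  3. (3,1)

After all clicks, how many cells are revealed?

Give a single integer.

Click 1 (3,2) count=0: revealed 15 new [(2,0) (2,1) (2,2) (2,3) (3,0) (3,1) (3,2) (3,3) (4,0) (4,1) (4,2) (4,3) (5,1) (5,2) (5,3)] -> total=15
Click 2 (0,0) count=1: revealed 1 new [(0,0)] -> total=16
Click 3 (3,1) count=0: revealed 0 new [(none)] -> total=16

Answer: 16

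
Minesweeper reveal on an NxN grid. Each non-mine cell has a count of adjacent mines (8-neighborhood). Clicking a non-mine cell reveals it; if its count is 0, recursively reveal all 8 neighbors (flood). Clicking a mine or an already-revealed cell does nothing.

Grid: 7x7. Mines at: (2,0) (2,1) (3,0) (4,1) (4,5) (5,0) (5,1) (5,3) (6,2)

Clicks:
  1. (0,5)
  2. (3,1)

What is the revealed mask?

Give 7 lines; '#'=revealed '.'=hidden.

Answer: #######
#######
..#####
.######
..###..
.......
.......

Derivation:
Click 1 (0,5) count=0: revealed 27 new [(0,0) (0,1) (0,2) (0,3) (0,4) (0,5) (0,6) (1,0) (1,1) (1,2) (1,3) (1,4) (1,5) (1,6) (2,2) (2,3) (2,4) (2,5) (2,6) (3,2) (3,3) (3,4) (3,5) (3,6) (4,2) (4,3) (4,4)] -> total=27
Click 2 (3,1) count=4: revealed 1 new [(3,1)] -> total=28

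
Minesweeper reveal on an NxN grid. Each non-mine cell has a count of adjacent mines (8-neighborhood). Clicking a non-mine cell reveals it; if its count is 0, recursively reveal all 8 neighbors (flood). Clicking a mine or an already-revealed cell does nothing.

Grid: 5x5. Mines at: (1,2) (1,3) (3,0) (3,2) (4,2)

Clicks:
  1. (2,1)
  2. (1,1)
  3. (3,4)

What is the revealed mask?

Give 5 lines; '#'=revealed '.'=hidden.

Click 1 (2,1) count=3: revealed 1 new [(2,1)] -> total=1
Click 2 (1,1) count=1: revealed 1 new [(1,1)] -> total=2
Click 3 (3,4) count=0: revealed 6 new [(2,3) (2,4) (3,3) (3,4) (4,3) (4,4)] -> total=8

Answer: .....
.#...
.#.##
...##
...##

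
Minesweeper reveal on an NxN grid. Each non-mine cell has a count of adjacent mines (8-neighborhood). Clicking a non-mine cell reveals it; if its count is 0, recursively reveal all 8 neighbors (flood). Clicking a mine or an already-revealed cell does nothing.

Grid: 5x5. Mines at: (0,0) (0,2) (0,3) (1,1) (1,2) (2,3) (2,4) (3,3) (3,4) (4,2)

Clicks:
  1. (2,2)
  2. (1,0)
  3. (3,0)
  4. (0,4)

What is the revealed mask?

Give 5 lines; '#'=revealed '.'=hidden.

Click 1 (2,2) count=4: revealed 1 new [(2,2)] -> total=1
Click 2 (1,0) count=2: revealed 1 new [(1,0)] -> total=2
Click 3 (3,0) count=0: revealed 6 new [(2,0) (2,1) (3,0) (3,1) (4,0) (4,1)] -> total=8
Click 4 (0,4) count=1: revealed 1 new [(0,4)] -> total=9

Answer: ....#
#....
###..
##...
##...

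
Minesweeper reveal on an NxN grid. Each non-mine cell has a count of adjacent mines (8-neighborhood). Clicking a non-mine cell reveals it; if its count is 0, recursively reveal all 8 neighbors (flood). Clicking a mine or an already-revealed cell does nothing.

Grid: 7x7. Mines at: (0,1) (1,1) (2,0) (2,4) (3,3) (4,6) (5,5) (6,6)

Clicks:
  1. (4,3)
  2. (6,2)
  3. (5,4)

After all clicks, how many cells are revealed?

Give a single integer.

Answer: 18

Derivation:
Click 1 (4,3) count=1: revealed 1 new [(4,3)] -> total=1
Click 2 (6,2) count=0: revealed 17 new [(3,0) (3,1) (3,2) (4,0) (4,1) (4,2) (4,4) (5,0) (5,1) (5,2) (5,3) (5,4) (6,0) (6,1) (6,2) (6,3) (6,4)] -> total=18
Click 3 (5,4) count=1: revealed 0 new [(none)] -> total=18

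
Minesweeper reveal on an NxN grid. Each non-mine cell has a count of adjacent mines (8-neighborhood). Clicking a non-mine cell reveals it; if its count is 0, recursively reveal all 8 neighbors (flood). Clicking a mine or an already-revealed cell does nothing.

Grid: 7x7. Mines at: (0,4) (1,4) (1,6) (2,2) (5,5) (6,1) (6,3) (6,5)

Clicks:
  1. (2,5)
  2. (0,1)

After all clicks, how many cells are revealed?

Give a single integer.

Answer: 33

Derivation:
Click 1 (2,5) count=2: revealed 1 new [(2,5)] -> total=1
Click 2 (0,1) count=0: revealed 32 new [(0,0) (0,1) (0,2) (0,3) (1,0) (1,1) (1,2) (1,3) (2,0) (2,1) (2,3) (2,4) (2,6) (3,0) (3,1) (3,2) (3,3) (3,4) (3,5) (3,6) (4,0) (4,1) (4,2) (4,3) (4,4) (4,5) (4,6) (5,0) (5,1) (5,2) (5,3) (5,4)] -> total=33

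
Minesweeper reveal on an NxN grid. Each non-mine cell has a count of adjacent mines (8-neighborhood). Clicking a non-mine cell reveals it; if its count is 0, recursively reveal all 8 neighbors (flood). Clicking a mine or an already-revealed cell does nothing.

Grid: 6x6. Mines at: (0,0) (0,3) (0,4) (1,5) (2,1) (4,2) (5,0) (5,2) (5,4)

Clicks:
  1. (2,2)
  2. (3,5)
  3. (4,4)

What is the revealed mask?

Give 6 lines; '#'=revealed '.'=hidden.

Answer: ......
..###.
..####
..####
...###
......

Derivation:
Click 1 (2,2) count=1: revealed 1 new [(2,2)] -> total=1
Click 2 (3,5) count=0: revealed 13 new [(1,2) (1,3) (1,4) (2,3) (2,4) (2,5) (3,2) (3,3) (3,4) (3,5) (4,3) (4,4) (4,5)] -> total=14
Click 3 (4,4) count=1: revealed 0 new [(none)] -> total=14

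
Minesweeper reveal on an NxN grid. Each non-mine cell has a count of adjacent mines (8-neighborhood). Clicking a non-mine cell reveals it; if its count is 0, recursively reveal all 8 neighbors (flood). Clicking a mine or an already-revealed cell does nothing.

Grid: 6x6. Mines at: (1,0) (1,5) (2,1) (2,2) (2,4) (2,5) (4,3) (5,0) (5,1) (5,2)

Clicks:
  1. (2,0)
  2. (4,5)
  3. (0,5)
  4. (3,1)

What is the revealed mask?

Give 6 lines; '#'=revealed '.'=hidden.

Answer: .....#
......
#.....
.#..##
....##
....##

Derivation:
Click 1 (2,0) count=2: revealed 1 new [(2,0)] -> total=1
Click 2 (4,5) count=0: revealed 6 new [(3,4) (3,5) (4,4) (4,5) (5,4) (5,5)] -> total=7
Click 3 (0,5) count=1: revealed 1 new [(0,5)] -> total=8
Click 4 (3,1) count=2: revealed 1 new [(3,1)] -> total=9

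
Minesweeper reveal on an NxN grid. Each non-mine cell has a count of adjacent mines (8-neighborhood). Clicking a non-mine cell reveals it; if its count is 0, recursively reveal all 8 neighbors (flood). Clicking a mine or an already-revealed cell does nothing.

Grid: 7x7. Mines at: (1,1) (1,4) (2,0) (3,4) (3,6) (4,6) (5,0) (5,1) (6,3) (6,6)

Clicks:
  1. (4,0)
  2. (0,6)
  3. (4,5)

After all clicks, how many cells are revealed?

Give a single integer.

Answer: 8

Derivation:
Click 1 (4,0) count=2: revealed 1 new [(4,0)] -> total=1
Click 2 (0,6) count=0: revealed 6 new [(0,5) (0,6) (1,5) (1,6) (2,5) (2,6)] -> total=7
Click 3 (4,5) count=3: revealed 1 new [(4,5)] -> total=8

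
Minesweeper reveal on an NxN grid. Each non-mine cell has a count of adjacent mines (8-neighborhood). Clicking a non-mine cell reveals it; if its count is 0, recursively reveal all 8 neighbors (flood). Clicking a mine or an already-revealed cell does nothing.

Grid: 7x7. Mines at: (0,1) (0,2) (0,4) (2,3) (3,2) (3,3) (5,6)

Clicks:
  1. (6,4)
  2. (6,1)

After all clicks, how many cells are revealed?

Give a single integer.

Click 1 (6,4) count=0: revealed 24 new [(1,0) (1,1) (2,0) (2,1) (3,0) (3,1) (4,0) (4,1) (4,2) (4,3) (4,4) (4,5) (5,0) (5,1) (5,2) (5,3) (5,4) (5,5) (6,0) (6,1) (6,2) (6,3) (6,4) (6,5)] -> total=24
Click 2 (6,1) count=0: revealed 0 new [(none)] -> total=24

Answer: 24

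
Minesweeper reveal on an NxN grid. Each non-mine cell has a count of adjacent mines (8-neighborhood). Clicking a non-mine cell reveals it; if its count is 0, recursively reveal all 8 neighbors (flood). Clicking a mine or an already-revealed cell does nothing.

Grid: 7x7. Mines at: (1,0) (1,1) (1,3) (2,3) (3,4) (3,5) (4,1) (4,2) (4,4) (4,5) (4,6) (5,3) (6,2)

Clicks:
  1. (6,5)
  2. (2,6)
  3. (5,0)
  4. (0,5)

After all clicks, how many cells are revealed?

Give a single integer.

Click 1 (6,5) count=0: revealed 6 new [(5,4) (5,5) (5,6) (6,4) (6,5) (6,6)] -> total=6
Click 2 (2,6) count=1: revealed 1 new [(2,6)] -> total=7
Click 3 (5,0) count=1: revealed 1 new [(5,0)] -> total=8
Click 4 (0,5) count=0: revealed 8 new [(0,4) (0,5) (0,6) (1,4) (1,5) (1,6) (2,4) (2,5)] -> total=16

Answer: 16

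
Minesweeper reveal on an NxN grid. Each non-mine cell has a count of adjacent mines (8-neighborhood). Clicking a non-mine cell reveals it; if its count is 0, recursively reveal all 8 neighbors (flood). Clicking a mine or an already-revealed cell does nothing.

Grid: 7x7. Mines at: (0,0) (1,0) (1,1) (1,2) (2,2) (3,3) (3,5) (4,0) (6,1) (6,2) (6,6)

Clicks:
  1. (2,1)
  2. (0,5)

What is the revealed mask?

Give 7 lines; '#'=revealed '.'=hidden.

Click 1 (2,1) count=4: revealed 1 new [(2,1)] -> total=1
Click 2 (0,5) count=0: revealed 12 new [(0,3) (0,4) (0,5) (0,6) (1,3) (1,4) (1,5) (1,6) (2,3) (2,4) (2,5) (2,6)] -> total=13

Answer: ...####
...####
.#.####
.......
.......
.......
.......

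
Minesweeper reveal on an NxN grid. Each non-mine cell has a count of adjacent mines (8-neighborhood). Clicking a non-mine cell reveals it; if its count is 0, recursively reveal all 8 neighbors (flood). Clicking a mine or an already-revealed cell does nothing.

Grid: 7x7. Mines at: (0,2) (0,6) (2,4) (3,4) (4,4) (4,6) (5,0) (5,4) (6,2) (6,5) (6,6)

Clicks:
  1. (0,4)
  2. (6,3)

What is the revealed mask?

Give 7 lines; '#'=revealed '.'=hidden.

Click 1 (0,4) count=0: revealed 6 new [(0,3) (0,4) (0,5) (1,3) (1,4) (1,5)] -> total=6
Click 2 (6,3) count=2: revealed 1 new [(6,3)] -> total=7

Answer: ...###.
...###.
.......
.......
.......
.......
...#...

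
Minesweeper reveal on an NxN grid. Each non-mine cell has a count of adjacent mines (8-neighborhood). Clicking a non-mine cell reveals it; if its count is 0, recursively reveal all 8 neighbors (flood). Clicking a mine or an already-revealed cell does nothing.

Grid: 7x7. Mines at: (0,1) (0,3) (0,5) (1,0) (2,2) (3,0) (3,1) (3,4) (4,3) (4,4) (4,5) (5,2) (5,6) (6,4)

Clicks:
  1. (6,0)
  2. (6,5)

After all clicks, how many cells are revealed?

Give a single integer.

Answer: 7

Derivation:
Click 1 (6,0) count=0: revealed 6 new [(4,0) (4,1) (5,0) (5,1) (6,0) (6,1)] -> total=6
Click 2 (6,5) count=2: revealed 1 new [(6,5)] -> total=7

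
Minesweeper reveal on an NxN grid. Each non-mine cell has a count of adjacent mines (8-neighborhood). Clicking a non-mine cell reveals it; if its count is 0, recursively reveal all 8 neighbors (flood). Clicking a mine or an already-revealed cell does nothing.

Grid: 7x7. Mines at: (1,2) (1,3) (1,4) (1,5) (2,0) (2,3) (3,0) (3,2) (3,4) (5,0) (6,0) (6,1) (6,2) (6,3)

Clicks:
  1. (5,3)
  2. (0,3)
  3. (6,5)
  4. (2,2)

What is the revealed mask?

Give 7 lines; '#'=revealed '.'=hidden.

Answer: ...#...
.......
..#..##
.....##
....###
...####
....###

Derivation:
Click 1 (5,3) count=2: revealed 1 new [(5,3)] -> total=1
Click 2 (0,3) count=3: revealed 1 new [(0,3)] -> total=2
Click 3 (6,5) count=0: revealed 13 new [(2,5) (2,6) (3,5) (3,6) (4,4) (4,5) (4,6) (5,4) (5,5) (5,6) (6,4) (6,5) (6,6)] -> total=15
Click 4 (2,2) count=4: revealed 1 new [(2,2)] -> total=16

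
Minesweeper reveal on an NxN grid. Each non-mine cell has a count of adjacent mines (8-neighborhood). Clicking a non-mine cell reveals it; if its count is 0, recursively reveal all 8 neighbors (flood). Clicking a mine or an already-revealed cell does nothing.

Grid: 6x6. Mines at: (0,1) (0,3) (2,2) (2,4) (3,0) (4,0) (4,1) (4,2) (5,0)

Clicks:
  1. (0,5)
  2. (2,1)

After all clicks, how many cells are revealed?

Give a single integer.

Answer: 5

Derivation:
Click 1 (0,5) count=0: revealed 4 new [(0,4) (0,5) (1,4) (1,5)] -> total=4
Click 2 (2,1) count=2: revealed 1 new [(2,1)] -> total=5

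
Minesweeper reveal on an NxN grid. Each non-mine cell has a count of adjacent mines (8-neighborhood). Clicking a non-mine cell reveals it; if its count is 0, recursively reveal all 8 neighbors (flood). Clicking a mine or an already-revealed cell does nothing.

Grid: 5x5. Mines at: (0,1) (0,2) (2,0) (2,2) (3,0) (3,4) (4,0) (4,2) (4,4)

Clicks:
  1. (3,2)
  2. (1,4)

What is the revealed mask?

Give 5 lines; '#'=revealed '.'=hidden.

Click 1 (3,2) count=2: revealed 1 new [(3,2)] -> total=1
Click 2 (1,4) count=0: revealed 6 new [(0,3) (0,4) (1,3) (1,4) (2,3) (2,4)] -> total=7

Answer: ...##
...##
...##
..#..
.....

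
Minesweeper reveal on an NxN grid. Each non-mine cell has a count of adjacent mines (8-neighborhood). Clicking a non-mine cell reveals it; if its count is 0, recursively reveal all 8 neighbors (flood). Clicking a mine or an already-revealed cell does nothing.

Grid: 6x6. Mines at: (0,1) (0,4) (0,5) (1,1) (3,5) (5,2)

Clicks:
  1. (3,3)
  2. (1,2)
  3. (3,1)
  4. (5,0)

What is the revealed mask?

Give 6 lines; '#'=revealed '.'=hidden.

Click 1 (3,3) count=0: revealed 20 new [(1,2) (1,3) (1,4) (2,0) (2,1) (2,2) (2,3) (2,4) (3,0) (3,1) (3,2) (3,3) (3,4) (4,0) (4,1) (4,2) (4,3) (4,4) (5,0) (5,1)] -> total=20
Click 2 (1,2) count=2: revealed 0 new [(none)] -> total=20
Click 3 (3,1) count=0: revealed 0 new [(none)] -> total=20
Click 4 (5,0) count=0: revealed 0 new [(none)] -> total=20

Answer: ......
..###.
#####.
#####.
#####.
##....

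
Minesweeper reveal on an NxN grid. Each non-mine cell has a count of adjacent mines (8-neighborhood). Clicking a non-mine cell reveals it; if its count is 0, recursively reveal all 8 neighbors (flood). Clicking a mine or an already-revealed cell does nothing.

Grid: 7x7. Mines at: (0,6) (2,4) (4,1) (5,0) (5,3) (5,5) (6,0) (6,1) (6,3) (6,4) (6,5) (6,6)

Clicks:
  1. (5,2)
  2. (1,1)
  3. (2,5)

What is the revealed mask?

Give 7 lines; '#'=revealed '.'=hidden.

Answer: ######.
######.
####.#.
####...
.......
..#....
.......

Derivation:
Click 1 (5,2) count=4: revealed 1 new [(5,2)] -> total=1
Click 2 (1,1) count=0: revealed 20 new [(0,0) (0,1) (0,2) (0,3) (0,4) (0,5) (1,0) (1,1) (1,2) (1,3) (1,4) (1,5) (2,0) (2,1) (2,2) (2,3) (3,0) (3,1) (3,2) (3,3)] -> total=21
Click 3 (2,5) count=1: revealed 1 new [(2,5)] -> total=22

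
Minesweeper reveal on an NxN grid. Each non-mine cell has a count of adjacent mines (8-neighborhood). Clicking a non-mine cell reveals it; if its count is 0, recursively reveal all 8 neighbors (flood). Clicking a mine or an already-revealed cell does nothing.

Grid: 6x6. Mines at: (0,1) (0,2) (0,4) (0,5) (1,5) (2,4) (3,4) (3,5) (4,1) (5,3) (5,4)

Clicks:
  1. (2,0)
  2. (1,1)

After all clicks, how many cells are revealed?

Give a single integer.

Answer: 12

Derivation:
Click 1 (2,0) count=0: revealed 12 new [(1,0) (1,1) (1,2) (1,3) (2,0) (2,1) (2,2) (2,3) (3,0) (3,1) (3,2) (3,3)] -> total=12
Click 2 (1,1) count=2: revealed 0 new [(none)] -> total=12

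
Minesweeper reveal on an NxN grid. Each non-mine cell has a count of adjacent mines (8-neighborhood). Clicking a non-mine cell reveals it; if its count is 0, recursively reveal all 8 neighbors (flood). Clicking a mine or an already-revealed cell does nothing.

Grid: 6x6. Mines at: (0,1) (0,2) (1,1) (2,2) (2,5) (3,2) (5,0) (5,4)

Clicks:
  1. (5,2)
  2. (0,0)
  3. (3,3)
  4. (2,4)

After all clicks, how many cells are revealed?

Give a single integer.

Answer: 9

Derivation:
Click 1 (5,2) count=0: revealed 6 new [(4,1) (4,2) (4,3) (5,1) (5,2) (5,3)] -> total=6
Click 2 (0,0) count=2: revealed 1 new [(0,0)] -> total=7
Click 3 (3,3) count=2: revealed 1 new [(3,3)] -> total=8
Click 4 (2,4) count=1: revealed 1 new [(2,4)] -> total=9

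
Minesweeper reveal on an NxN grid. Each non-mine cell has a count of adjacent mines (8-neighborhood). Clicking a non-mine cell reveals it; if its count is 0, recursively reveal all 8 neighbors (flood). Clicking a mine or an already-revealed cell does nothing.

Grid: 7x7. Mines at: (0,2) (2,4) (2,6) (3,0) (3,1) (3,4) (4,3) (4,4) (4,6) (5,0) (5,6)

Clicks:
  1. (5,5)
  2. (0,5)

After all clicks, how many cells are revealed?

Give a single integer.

Click 1 (5,5) count=3: revealed 1 new [(5,5)] -> total=1
Click 2 (0,5) count=0: revealed 8 new [(0,3) (0,4) (0,5) (0,6) (1,3) (1,4) (1,5) (1,6)] -> total=9

Answer: 9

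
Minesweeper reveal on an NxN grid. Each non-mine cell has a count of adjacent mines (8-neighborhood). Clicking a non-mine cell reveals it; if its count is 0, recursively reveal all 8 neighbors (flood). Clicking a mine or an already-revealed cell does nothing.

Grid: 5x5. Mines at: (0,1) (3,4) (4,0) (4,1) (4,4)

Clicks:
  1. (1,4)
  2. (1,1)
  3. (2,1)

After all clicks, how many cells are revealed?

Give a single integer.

Answer: 17

Derivation:
Click 1 (1,4) count=0: revealed 17 new [(0,2) (0,3) (0,4) (1,0) (1,1) (1,2) (1,3) (1,4) (2,0) (2,1) (2,2) (2,3) (2,4) (3,0) (3,1) (3,2) (3,3)] -> total=17
Click 2 (1,1) count=1: revealed 0 new [(none)] -> total=17
Click 3 (2,1) count=0: revealed 0 new [(none)] -> total=17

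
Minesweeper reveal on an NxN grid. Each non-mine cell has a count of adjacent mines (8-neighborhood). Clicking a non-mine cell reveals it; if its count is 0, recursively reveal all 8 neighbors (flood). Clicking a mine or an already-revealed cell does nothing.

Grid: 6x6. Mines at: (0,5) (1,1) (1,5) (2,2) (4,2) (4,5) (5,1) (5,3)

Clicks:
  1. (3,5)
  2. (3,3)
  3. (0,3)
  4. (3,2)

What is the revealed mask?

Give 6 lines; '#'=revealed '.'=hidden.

Answer: ..###.
..###.
......
..##.#
......
......

Derivation:
Click 1 (3,5) count=1: revealed 1 new [(3,5)] -> total=1
Click 2 (3,3) count=2: revealed 1 new [(3,3)] -> total=2
Click 3 (0,3) count=0: revealed 6 new [(0,2) (0,3) (0,4) (1,2) (1,3) (1,4)] -> total=8
Click 4 (3,2) count=2: revealed 1 new [(3,2)] -> total=9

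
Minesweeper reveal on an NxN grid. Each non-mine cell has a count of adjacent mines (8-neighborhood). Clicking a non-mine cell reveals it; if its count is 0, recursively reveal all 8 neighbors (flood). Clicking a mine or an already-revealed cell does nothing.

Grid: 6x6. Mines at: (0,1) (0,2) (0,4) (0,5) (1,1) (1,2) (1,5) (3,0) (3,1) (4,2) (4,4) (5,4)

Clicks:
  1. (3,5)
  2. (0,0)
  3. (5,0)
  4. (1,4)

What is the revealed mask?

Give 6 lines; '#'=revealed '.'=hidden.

Click 1 (3,5) count=1: revealed 1 new [(3,5)] -> total=1
Click 2 (0,0) count=2: revealed 1 new [(0,0)] -> total=2
Click 3 (5,0) count=0: revealed 4 new [(4,0) (4,1) (5,0) (5,1)] -> total=6
Click 4 (1,4) count=3: revealed 1 new [(1,4)] -> total=7

Answer: #.....
....#.
......
.....#
##....
##....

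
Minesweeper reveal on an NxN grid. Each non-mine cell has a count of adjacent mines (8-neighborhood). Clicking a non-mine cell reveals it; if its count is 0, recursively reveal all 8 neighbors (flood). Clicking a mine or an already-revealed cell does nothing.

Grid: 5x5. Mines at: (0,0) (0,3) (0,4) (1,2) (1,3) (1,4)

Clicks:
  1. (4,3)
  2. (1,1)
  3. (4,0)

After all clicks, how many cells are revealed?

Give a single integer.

Answer: 17

Derivation:
Click 1 (4,3) count=0: revealed 17 new [(1,0) (1,1) (2,0) (2,1) (2,2) (2,3) (2,4) (3,0) (3,1) (3,2) (3,3) (3,4) (4,0) (4,1) (4,2) (4,3) (4,4)] -> total=17
Click 2 (1,1) count=2: revealed 0 new [(none)] -> total=17
Click 3 (4,0) count=0: revealed 0 new [(none)] -> total=17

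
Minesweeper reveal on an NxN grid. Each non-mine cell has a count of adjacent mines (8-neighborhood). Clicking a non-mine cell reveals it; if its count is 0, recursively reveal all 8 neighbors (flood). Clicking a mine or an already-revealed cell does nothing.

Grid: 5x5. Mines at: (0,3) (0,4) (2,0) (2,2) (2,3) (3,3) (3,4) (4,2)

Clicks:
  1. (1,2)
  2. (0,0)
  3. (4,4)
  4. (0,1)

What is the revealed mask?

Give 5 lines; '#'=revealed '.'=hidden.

Answer: ###..
###..
.....
.....
....#

Derivation:
Click 1 (1,2) count=3: revealed 1 new [(1,2)] -> total=1
Click 2 (0,0) count=0: revealed 5 new [(0,0) (0,1) (0,2) (1,0) (1,1)] -> total=6
Click 3 (4,4) count=2: revealed 1 new [(4,4)] -> total=7
Click 4 (0,1) count=0: revealed 0 new [(none)] -> total=7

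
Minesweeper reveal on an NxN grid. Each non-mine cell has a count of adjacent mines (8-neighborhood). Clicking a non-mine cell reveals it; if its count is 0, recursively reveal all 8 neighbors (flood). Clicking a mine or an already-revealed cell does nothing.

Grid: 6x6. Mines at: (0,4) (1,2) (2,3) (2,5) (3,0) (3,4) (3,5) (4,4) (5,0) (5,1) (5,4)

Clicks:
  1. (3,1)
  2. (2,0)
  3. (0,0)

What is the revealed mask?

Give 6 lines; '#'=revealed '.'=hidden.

Answer: ##....
##....
##....
.#....
......
......

Derivation:
Click 1 (3,1) count=1: revealed 1 new [(3,1)] -> total=1
Click 2 (2,0) count=1: revealed 1 new [(2,0)] -> total=2
Click 3 (0,0) count=0: revealed 5 new [(0,0) (0,1) (1,0) (1,1) (2,1)] -> total=7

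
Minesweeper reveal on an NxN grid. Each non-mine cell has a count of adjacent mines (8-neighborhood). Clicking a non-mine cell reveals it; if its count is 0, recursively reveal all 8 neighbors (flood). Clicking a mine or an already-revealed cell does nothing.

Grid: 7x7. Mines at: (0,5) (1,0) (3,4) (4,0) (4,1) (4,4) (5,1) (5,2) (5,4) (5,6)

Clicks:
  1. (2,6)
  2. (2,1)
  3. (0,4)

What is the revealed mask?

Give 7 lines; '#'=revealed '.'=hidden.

Answer: ....#..
.....##
.#...##
.....##
.....##
.......
.......

Derivation:
Click 1 (2,6) count=0: revealed 8 new [(1,5) (1,6) (2,5) (2,6) (3,5) (3,6) (4,5) (4,6)] -> total=8
Click 2 (2,1) count=1: revealed 1 new [(2,1)] -> total=9
Click 3 (0,4) count=1: revealed 1 new [(0,4)] -> total=10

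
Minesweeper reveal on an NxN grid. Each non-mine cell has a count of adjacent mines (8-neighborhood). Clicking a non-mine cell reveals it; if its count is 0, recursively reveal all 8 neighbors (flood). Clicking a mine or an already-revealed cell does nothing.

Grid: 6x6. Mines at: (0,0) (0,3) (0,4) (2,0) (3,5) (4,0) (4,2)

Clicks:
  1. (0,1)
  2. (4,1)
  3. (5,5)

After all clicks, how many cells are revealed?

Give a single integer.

Click 1 (0,1) count=1: revealed 1 new [(0,1)] -> total=1
Click 2 (4,1) count=2: revealed 1 new [(4,1)] -> total=2
Click 3 (5,5) count=0: revealed 6 new [(4,3) (4,4) (4,5) (5,3) (5,4) (5,5)] -> total=8

Answer: 8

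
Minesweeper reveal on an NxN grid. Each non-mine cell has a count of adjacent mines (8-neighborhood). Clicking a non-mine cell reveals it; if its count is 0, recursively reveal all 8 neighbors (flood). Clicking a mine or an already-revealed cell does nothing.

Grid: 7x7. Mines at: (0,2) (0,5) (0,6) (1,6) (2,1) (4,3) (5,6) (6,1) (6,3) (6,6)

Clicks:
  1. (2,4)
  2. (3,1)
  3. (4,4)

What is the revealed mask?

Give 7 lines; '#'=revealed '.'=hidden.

Answer: .......
..####.
..#####
.######
....###
.......
.......

Derivation:
Click 1 (2,4) count=0: revealed 17 new [(1,2) (1,3) (1,4) (1,5) (2,2) (2,3) (2,4) (2,5) (2,6) (3,2) (3,3) (3,4) (3,5) (3,6) (4,4) (4,5) (4,6)] -> total=17
Click 2 (3,1) count=1: revealed 1 new [(3,1)] -> total=18
Click 3 (4,4) count=1: revealed 0 new [(none)] -> total=18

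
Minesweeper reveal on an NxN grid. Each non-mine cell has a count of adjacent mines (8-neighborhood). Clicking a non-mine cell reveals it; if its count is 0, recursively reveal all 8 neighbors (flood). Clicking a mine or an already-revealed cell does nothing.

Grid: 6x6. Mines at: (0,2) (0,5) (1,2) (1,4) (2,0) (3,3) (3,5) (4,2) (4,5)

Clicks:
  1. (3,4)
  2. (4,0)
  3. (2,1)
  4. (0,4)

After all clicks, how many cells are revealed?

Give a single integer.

Answer: 9

Derivation:
Click 1 (3,4) count=3: revealed 1 new [(3,4)] -> total=1
Click 2 (4,0) count=0: revealed 6 new [(3,0) (3,1) (4,0) (4,1) (5,0) (5,1)] -> total=7
Click 3 (2,1) count=2: revealed 1 new [(2,1)] -> total=8
Click 4 (0,4) count=2: revealed 1 new [(0,4)] -> total=9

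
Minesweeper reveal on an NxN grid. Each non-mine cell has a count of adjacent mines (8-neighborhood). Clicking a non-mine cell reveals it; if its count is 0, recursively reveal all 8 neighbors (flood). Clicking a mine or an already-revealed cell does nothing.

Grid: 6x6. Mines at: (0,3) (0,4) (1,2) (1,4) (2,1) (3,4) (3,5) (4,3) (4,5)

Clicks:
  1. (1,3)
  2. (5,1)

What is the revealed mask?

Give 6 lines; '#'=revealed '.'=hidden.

Answer: ......
...#..
......
###...
###...
###...

Derivation:
Click 1 (1,3) count=4: revealed 1 new [(1,3)] -> total=1
Click 2 (5,1) count=0: revealed 9 new [(3,0) (3,1) (3,2) (4,0) (4,1) (4,2) (5,0) (5,1) (5,2)] -> total=10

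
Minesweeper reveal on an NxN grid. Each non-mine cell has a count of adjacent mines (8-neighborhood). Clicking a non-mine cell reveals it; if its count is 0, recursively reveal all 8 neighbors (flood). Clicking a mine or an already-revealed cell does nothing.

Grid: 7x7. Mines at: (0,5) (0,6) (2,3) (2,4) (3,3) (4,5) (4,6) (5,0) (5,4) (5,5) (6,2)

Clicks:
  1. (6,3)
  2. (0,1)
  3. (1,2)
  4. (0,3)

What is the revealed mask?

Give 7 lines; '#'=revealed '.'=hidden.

Click 1 (6,3) count=2: revealed 1 new [(6,3)] -> total=1
Click 2 (0,1) count=0: revealed 19 new [(0,0) (0,1) (0,2) (0,3) (0,4) (1,0) (1,1) (1,2) (1,3) (1,4) (2,0) (2,1) (2,2) (3,0) (3,1) (3,2) (4,0) (4,1) (4,2)] -> total=20
Click 3 (1,2) count=1: revealed 0 new [(none)] -> total=20
Click 4 (0,3) count=0: revealed 0 new [(none)] -> total=20

Answer: #####..
#####..
###....
###....
###....
.......
...#...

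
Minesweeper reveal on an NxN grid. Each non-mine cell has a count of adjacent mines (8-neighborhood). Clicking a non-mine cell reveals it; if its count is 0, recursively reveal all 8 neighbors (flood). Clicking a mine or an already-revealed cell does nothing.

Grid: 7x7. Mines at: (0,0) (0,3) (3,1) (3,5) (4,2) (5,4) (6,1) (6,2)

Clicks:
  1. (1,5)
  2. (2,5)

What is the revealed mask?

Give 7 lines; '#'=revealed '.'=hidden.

Click 1 (1,5) count=0: revealed 9 new [(0,4) (0,5) (0,6) (1,4) (1,5) (1,6) (2,4) (2,5) (2,6)] -> total=9
Click 2 (2,5) count=1: revealed 0 new [(none)] -> total=9

Answer: ....###
....###
....###
.......
.......
.......
.......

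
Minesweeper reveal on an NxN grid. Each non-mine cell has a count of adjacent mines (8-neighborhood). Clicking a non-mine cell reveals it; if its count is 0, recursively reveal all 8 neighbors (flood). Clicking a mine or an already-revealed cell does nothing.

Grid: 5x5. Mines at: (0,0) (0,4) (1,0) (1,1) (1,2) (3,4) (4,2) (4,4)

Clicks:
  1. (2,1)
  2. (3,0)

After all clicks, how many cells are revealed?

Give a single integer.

Click 1 (2,1) count=3: revealed 1 new [(2,1)] -> total=1
Click 2 (3,0) count=0: revealed 5 new [(2,0) (3,0) (3,1) (4,0) (4,1)] -> total=6

Answer: 6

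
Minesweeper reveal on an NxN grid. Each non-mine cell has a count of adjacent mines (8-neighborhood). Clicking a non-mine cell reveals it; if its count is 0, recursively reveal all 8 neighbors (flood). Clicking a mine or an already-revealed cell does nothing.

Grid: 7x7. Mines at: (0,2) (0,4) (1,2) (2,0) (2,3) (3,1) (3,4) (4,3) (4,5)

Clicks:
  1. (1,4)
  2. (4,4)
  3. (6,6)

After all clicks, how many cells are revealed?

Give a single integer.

Answer: 19

Derivation:
Click 1 (1,4) count=2: revealed 1 new [(1,4)] -> total=1
Click 2 (4,4) count=3: revealed 1 new [(4,4)] -> total=2
Click 3 (6,6) count=0: revealed 17 new [(4,0) (4,1) (4,2) (5,0) (5,1) (5,2) (5,3) (5,4) (5,5) (5,6) (6,0) (6,1) (6,2) (6,3) (6,4) (6,5) (6,6)] -> total=19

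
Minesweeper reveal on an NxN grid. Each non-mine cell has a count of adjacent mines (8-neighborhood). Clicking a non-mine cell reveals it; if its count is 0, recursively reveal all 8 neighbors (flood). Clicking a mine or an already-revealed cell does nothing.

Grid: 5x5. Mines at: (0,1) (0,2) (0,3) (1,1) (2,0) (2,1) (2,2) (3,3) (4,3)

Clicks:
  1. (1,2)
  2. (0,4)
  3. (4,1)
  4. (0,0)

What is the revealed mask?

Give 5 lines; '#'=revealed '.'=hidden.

Click 1 (1,2) count=6: revealed 1 new [(1,2)] -> total=1
Click 2 (0,4) count=1: revealed 1 new [(0,4)] -> total=2
Click 3 (4,1) count=0: revealed 6 new [(3,0) (3,1) (3,2) (4,0) (4,1) (4,2)] -> total=8
Click 4 (0,0) count=2: revealed 1 new [(0,0)] -> total=9

Answer: #...#
..#..
.....
###..
###..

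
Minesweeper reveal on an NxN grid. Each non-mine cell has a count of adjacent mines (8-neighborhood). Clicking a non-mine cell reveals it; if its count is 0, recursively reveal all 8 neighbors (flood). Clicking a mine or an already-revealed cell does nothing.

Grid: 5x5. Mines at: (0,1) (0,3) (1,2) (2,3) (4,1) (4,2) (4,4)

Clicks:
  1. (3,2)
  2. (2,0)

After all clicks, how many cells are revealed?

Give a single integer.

Click 1 (3,2) count=3: revealed 1 new [(3,2)] -> total=1
Click 2 (2,0) count=0: revealed 6 new [(1,0) (1,1) (2,0) (2,1) (3,0) (3,1)] -> total=7

Answer: 7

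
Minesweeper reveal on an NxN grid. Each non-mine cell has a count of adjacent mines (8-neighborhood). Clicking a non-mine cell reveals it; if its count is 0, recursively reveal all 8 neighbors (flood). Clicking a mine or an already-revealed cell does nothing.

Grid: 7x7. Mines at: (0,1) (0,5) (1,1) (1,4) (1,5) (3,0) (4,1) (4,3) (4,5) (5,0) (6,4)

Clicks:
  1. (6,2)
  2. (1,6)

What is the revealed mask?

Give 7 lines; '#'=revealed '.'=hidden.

Click 1 (6,2) count=0: revealed 6 new [(5,1) (5,2) (5,3) (6,1) (6,2) (6,3)] -> total=6
Click 2 (1,6) count=2: revealed 1 new [(1,6)] -> total=7

Answer: .......
......#
.......
.......
.......
.###...
.###...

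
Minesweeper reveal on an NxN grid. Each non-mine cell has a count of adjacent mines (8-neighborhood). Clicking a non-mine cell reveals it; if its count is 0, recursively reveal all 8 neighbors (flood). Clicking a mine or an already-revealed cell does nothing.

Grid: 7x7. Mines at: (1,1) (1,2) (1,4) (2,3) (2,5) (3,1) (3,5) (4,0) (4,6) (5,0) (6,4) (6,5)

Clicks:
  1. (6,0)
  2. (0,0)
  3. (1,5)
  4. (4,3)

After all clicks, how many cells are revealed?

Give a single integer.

Click 1 (6,0) count=1: revealed 1 new [(6,0)] -> total=1
Click 2 (0,0) count=1: revealed 1 new [(0,0)] -> total=2
Click 3 (1,5) count=2: revealed 1 new [(1,5)] -> total=3
Click 4 (4,3) count=0: revealed 14 new [(3,2) (3,3) (3,4) (4,1) (4,2) (4,3) (4,4) (5,1) (5,2) (5,3) (5,4) (6,1) (6,2) (6,3)] -> total=17

Answer: 17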